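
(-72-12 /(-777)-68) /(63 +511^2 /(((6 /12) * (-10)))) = 90640 /33774377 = 0.00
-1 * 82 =-82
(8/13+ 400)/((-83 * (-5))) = 5208/5395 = 0.97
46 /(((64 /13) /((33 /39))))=253 /32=7.91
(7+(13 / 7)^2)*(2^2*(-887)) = -1816576 / 49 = -37072.98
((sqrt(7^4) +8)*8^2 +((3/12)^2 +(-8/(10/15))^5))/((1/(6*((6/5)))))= -35306487/20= -1765324.35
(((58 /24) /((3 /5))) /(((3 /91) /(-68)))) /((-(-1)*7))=-1186.85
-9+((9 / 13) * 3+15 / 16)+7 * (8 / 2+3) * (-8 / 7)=-61.99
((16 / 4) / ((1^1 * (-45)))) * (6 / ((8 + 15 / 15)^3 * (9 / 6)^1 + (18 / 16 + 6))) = -64 / 132075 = -0.00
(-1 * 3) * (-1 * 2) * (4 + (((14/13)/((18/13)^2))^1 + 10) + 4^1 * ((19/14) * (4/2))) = 28825/189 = 152.51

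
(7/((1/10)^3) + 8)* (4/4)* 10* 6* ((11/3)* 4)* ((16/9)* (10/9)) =328908800/27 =12181807.41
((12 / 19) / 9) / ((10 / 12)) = 0.08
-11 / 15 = -0.73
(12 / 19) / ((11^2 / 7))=0.04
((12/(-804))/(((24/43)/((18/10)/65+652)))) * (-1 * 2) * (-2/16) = -9112087/2090400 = -4.36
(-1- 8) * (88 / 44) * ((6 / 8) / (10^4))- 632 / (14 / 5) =-31600189 / 140000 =-225.72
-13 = -13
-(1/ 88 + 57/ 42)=-843/ 616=-1.37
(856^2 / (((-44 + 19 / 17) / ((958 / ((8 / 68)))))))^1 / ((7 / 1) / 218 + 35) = -22112476233088 / 5567373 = -3971797.15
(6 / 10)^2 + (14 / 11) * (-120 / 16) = -2526 / 275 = -9.19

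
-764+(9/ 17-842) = -27293/ 17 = -1605.47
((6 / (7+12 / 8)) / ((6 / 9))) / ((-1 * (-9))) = 2 / 17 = 0.12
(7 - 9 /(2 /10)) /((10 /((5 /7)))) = -19 /7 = -2.71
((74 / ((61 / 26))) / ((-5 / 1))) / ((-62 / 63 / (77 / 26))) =179487 / 9455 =18.98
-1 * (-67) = 67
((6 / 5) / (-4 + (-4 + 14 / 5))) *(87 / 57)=-0.35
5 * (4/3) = 20/3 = 6.67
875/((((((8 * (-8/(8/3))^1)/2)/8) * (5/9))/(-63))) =66150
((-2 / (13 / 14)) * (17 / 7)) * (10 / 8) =-85 / 13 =-6.54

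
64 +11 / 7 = 459 / 7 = 65.57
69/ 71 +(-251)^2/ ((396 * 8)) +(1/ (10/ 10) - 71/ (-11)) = 6368399/ 224928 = 28.31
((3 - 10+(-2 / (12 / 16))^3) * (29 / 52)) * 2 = -20329 / 702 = -28.96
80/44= 20/11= 1.82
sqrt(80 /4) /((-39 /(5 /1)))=-10 *sqrt(5) /39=-0.57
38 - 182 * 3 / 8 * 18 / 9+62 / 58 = -5651 / 58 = -97.43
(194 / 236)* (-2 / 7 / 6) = -97 / 2478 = -0.04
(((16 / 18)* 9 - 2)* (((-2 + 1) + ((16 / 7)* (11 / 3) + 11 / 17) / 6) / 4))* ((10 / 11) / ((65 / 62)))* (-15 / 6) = -167555 / 102102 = -1.64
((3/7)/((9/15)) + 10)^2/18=625/98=6.38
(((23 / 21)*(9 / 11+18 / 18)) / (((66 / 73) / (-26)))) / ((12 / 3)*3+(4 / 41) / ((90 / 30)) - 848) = 4474535 / 65318946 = 0.07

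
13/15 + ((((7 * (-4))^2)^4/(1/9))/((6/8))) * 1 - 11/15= 68004359700482/15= 4533623980032.13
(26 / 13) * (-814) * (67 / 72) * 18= -27269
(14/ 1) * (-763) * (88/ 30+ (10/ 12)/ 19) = -9063677/ 285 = -31802.38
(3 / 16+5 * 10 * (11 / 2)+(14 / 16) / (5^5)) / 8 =13759389 / 400000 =34.40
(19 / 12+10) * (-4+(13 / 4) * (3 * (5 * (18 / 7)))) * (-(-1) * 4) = 236161 / 42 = 5622.88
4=4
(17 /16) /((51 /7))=7 /48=0.15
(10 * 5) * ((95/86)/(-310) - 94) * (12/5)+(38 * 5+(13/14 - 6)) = -207064203/18662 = -11095.50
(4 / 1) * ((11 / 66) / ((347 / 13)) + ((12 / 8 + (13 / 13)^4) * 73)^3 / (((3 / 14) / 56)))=6614456051026 / 1041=6353944333.36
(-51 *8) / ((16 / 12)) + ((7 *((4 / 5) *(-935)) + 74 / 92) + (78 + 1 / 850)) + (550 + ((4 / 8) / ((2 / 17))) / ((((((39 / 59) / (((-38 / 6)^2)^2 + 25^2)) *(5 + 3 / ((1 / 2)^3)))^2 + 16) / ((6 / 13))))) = -1138510958460442951171666 / 231730979363179103275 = -4913.07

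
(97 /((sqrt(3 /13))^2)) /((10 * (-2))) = -21.02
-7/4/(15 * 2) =-7/120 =-0.06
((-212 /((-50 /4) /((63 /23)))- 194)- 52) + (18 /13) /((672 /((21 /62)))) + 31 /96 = -199.22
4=4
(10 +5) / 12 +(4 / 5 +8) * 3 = 27.65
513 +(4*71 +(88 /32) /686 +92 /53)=116162335 /145432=798.74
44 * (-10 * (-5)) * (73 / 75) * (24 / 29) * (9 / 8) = 57816 / 29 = 1993.66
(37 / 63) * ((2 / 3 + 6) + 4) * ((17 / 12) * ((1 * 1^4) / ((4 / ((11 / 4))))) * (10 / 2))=34595 / 1134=30.51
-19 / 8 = -2.38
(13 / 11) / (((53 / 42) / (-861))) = -470106 / 583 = -806.36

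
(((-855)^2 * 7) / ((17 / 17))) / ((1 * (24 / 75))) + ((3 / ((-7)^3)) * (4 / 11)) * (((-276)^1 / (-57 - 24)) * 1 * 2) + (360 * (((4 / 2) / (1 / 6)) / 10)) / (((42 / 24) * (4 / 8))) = 4344231901435 / 271656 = 15991665.57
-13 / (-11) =13 / 11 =1.18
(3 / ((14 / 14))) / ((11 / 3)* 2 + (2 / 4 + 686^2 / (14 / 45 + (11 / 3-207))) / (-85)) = 1747260 / 20150269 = 0.09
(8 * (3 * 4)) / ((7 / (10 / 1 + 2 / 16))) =972 / 7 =138.86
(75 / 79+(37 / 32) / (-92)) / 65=217877 / 15117440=0.01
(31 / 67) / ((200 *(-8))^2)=31 / 171520000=0.00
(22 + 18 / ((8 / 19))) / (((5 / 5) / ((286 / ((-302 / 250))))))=-4629625 / 302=-15329.88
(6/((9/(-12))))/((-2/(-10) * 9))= -40/9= -4.44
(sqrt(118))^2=118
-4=-4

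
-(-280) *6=1680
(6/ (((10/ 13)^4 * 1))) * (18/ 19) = 771147/ 47500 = 16.23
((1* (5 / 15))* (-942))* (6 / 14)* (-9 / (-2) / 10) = -4239 / 70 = -60.56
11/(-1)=-11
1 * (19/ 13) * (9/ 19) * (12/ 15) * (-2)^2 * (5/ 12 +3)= 7.57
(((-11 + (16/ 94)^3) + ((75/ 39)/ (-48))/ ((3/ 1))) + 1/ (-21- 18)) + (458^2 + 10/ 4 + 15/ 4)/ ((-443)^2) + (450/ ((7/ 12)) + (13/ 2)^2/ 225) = 1694649101981491069/ 2224967464028400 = 761.65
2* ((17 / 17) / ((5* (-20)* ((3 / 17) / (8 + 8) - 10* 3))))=136 / 203925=0.00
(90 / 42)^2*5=1125 / 49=22.96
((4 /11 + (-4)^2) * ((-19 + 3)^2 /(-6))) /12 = -640 /11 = -58.18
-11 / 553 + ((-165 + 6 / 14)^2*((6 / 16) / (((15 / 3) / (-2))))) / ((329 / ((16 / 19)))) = -1260501227 / 120988105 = -10.42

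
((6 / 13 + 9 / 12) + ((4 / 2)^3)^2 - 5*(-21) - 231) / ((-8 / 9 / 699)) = 19885851 / 416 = 47802.53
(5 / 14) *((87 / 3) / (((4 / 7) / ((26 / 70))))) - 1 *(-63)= 3905 / 56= 69.73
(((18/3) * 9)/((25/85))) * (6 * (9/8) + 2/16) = 5049/4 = 1262.25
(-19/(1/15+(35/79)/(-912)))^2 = 5205333510400/63154809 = 82421.81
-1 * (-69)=69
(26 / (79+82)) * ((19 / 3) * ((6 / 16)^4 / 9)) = 0.00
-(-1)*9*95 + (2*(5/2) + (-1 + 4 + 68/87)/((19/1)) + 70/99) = 46961567/54549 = 860.91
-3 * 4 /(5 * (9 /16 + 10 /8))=-192 /145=-1.32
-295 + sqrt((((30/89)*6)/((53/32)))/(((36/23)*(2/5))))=-295 + 20*sqrt(108491)/4717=-293.60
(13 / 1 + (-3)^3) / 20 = -7 / 10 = -0.70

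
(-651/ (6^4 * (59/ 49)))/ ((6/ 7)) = -0.49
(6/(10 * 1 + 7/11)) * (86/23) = 1892/897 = 2.11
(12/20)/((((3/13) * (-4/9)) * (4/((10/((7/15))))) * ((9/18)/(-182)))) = 22815/2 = 11407.50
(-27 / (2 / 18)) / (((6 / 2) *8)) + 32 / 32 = -73 / 8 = -9.12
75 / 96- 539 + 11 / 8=-17179 / 32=-536.84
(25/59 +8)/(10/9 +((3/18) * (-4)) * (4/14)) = 31311/3422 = 9.15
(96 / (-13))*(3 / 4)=-72 / 13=-5.54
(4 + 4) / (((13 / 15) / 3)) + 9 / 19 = 6957 / 247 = 28.17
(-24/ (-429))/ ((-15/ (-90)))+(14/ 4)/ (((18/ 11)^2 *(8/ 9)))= 148769/ 82368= 1.81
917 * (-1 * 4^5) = -939008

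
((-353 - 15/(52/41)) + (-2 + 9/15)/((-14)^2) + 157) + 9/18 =-94337/455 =-207.33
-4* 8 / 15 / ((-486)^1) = 16 / 3645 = 0.00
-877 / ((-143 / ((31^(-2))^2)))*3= 2631 / 132063503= 0.00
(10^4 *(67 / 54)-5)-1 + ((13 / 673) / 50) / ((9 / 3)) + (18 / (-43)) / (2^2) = 242244880328 / 19533825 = 12401.30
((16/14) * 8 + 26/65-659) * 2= -45462/35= -1298.91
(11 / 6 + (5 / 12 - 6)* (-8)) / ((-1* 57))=-31 / 38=-0.82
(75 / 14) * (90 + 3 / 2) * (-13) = -6372.32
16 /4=4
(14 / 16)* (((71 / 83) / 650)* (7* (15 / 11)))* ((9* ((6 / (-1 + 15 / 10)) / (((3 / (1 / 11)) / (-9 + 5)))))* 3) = -281799 / 652795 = -0.43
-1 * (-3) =3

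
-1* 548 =-548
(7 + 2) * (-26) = -234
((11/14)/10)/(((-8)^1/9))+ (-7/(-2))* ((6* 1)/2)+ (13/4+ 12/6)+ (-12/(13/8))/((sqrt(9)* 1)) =192193/14560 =13.20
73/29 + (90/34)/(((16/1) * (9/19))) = 22611/7888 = 2.87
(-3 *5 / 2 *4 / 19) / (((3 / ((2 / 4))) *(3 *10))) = -1 / 114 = -0.01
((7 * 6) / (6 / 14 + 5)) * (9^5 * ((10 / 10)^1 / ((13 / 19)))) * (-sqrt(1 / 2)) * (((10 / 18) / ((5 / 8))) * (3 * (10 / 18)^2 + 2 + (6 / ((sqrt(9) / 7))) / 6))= -20289528 * sqrt(2) / 13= -2207209.67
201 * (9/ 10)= 1809/ 10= 180.90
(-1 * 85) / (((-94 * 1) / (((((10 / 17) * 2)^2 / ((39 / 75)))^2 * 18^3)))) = 1458000000000 / 39023959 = 37361.66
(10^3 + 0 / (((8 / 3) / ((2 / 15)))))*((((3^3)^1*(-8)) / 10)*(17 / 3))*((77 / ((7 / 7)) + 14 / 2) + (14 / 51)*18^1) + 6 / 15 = -54431998 / 5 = -10886399.60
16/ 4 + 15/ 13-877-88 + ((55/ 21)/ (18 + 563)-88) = -166201307/ 158613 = -1047.84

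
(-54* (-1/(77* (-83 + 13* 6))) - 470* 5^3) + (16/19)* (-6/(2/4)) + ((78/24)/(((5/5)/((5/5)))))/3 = -5157879257/87780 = -58759.16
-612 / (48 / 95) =-4845 / 4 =-1211.25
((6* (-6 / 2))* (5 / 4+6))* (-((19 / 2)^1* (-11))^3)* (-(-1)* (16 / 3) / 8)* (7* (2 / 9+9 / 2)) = -157526571895 / 48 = -3281803581.15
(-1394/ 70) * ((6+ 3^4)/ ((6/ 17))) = -343621/ 70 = -4908.87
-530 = -530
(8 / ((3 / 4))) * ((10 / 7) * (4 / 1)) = 60.95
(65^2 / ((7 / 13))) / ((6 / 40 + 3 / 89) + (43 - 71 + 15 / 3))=-97766500 / 284291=-343.90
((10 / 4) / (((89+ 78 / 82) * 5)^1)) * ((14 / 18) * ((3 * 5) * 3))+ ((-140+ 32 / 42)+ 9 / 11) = -235516115 / 1703856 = -138.23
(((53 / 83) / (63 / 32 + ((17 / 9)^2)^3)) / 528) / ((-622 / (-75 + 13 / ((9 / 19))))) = 446489172 / 228824834113513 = 0.00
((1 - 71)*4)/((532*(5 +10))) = -2/57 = -0.04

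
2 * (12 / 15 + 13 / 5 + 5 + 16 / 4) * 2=248 / 5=49.60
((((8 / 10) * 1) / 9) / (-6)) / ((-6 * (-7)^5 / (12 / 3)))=-4 / 6806835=-0.00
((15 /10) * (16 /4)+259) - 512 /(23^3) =3223743 /12167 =264.96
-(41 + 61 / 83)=-41.73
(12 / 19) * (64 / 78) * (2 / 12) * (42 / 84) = 32 / 741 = 0.04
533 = 533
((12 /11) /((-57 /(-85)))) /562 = 170 /58729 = 0.00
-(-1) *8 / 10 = 0.80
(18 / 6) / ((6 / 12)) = 6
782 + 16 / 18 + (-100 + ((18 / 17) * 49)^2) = 8777510 / 2601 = 3374.67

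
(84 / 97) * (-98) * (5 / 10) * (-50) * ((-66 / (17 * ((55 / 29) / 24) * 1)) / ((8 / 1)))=-21485520 / 1649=-13029.42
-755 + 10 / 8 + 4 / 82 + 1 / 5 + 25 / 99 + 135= -618.25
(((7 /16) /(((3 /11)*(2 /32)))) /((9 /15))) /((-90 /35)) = -2695 /162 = -16.64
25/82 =0.30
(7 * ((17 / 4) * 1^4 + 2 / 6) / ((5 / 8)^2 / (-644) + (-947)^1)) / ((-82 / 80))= 0.03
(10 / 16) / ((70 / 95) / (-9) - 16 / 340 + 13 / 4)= 72675 / 362918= 0.20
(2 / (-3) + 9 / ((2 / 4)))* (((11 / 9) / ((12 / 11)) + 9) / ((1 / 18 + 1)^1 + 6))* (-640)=-18187520 / 1143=-15912.09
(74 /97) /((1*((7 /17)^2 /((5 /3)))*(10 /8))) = 85544 /14259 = 6.00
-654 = -654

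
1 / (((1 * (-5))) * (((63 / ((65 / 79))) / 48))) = -0.13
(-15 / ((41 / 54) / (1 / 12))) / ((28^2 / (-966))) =9315 / 4592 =2.03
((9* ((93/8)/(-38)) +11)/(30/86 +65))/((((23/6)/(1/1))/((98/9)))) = 229663/640680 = 0.36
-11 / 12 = -0.92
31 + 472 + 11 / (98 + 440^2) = 97430105 / 193698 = 503.00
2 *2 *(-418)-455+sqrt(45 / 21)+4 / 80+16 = -42219 / 20+sqrt(105) / 7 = -2109.49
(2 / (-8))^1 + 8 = 31 / 4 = 7.75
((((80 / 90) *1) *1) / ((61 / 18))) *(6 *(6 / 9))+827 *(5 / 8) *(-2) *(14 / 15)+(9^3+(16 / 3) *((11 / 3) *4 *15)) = 114503 / 122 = 938.55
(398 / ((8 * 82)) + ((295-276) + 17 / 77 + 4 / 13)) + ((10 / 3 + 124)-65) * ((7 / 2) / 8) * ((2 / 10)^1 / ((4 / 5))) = 212385301 / 7879872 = 26.95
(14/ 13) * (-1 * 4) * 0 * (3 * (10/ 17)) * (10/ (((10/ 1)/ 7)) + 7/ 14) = 0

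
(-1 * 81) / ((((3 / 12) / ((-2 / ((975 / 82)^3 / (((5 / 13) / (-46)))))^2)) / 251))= -305222698109696 / 37926698854306640625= -0.00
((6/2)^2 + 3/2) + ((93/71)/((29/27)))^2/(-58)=1287769404/122944949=10.47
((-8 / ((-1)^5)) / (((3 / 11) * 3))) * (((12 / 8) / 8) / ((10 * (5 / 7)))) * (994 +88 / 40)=383537 / 1500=255.69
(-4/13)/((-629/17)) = 4/481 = 0.01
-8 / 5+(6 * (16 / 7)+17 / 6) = 3139 / 210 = 14.95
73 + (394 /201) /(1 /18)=7255 /67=108.28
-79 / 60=-1.32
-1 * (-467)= 467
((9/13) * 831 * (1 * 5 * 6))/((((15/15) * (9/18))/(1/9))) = 49860/13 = 3835.38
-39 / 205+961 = 196966 / 205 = 960.81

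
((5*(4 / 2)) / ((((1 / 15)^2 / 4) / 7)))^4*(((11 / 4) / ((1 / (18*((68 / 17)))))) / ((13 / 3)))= 9357258834000000000000 / 13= 719789141076923076923.08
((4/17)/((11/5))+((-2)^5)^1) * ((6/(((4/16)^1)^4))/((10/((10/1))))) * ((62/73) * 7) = -3975745536/13651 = -291242.07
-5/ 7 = -0.71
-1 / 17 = -0.06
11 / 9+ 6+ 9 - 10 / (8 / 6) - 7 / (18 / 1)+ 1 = 28 / 3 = 9.33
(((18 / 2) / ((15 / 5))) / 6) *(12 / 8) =3 / 4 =0.75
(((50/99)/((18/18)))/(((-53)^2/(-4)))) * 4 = -800/278091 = -0.00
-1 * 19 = -19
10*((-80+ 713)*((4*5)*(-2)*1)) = -253200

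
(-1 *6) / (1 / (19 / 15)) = -38 / 5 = -7.60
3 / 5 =0.60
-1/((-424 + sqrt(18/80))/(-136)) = -2306560/7191031 -816*sqrt(10)/7191031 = -0.32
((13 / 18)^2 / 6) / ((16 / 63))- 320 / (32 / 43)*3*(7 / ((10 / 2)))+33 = -6126305 / 3456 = -1772.66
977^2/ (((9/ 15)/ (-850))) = -4056748250/ 3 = -1352249416.67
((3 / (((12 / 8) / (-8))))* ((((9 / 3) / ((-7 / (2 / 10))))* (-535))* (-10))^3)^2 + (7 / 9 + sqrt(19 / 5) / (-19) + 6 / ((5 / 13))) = 2380575280567346751.05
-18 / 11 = -1.64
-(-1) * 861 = 861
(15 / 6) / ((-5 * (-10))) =1 / 20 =0.05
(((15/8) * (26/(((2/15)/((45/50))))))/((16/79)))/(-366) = -138645/31232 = -4.44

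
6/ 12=1/ 2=0.50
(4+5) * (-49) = -441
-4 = -4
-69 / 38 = -1.82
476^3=107850176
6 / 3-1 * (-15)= 17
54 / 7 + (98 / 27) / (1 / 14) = 11062 / 189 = 58.53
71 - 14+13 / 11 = 640 / 11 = 58.18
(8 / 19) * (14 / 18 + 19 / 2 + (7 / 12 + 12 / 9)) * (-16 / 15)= -14048 / 2565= -5.48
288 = 288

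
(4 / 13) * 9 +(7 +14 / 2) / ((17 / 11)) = 2614 / 221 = 11.83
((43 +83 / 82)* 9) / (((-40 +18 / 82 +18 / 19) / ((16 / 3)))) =-1645704 / 30251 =-54.40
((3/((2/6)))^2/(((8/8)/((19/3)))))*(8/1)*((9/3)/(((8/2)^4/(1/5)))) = 1539/160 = 9.62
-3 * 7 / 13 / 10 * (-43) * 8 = 3612 / 65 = 55.57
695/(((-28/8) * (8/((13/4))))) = -9035/112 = -80.67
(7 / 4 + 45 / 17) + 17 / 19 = 6837 / 1292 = 5.29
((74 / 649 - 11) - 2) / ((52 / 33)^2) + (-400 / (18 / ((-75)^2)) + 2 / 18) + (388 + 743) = -177861374953 / 1435824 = -123874.08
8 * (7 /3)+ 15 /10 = 121 /6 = 20.17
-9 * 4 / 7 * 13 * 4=-1872 / 7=-267.43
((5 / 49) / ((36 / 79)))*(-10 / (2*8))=-1975 / 14112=-0.14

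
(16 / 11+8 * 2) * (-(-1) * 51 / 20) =2448 / 55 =44.51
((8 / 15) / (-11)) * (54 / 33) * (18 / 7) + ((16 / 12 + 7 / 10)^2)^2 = 11587459327 / 686070000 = 16.89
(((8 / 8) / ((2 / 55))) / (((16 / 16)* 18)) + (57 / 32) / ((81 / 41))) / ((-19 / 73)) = -153227 / 16416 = -9.33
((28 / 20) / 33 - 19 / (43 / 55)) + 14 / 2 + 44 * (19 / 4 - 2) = 736036 / 7095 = 103.74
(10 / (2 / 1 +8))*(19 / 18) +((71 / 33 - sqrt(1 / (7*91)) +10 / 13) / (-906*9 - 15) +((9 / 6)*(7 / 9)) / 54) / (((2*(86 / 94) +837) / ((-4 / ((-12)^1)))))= 47*sqrt(13) / 87923151225 +23685609787 / 22438819260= 1.06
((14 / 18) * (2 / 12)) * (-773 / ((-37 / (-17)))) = -91987 / 1998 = -46.04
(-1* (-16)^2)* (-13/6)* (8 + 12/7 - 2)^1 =29952/7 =4278.86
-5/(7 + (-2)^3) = 5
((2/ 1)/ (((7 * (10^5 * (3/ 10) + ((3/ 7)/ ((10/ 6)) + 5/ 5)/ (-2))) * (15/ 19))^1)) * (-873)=-291/ 27631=-0.01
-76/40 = -19/10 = -1.90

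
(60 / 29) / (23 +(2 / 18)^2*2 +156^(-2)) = 13141440 / 146246101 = 0.09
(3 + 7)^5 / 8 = 12500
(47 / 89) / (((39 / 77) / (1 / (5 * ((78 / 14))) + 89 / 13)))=4856698 / 676845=7.18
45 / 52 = 0.87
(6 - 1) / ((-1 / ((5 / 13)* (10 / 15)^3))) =-200 / 351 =-0.57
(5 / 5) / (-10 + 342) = 0.00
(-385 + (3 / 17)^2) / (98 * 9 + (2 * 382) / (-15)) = -834420 / 1801337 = -0.46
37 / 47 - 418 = -19609 / 47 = -417.21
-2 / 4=-1 / 2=-0.50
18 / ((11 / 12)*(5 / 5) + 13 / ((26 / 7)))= 216 / 53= 4.08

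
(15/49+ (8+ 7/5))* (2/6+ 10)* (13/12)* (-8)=-1916668/2205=-869.24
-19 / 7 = -2.71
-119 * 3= -357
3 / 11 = 0.27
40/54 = 0.74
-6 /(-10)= 3 /5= 0.60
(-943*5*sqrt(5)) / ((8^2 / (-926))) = 2183045*sqrt(5) / 32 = 152544.91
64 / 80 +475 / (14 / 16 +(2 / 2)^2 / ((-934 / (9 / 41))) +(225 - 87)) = 448882124 / 106361405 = 4.22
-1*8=-8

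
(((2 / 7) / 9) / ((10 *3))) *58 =58 / 945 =0.06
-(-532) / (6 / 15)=1330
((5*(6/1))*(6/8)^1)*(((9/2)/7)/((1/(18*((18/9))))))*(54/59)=196830/413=476.59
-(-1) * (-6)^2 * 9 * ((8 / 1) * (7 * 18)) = 326592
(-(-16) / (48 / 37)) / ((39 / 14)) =518 / 117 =4.43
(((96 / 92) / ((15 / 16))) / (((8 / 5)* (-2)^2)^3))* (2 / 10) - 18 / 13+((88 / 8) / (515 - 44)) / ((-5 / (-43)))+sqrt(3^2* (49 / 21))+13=sqrt(21)+2130160627 / 180261120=16.40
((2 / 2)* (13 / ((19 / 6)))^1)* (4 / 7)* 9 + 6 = 3606 / 133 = 27.11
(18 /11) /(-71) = -18 /781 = -0.02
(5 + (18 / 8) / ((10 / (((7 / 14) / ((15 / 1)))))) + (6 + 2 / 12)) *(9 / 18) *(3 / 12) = 13409 / 9600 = 1.40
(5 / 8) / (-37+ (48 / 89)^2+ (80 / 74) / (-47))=-0.02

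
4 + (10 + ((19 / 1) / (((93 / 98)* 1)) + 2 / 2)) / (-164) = 58123 / 15252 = 3.81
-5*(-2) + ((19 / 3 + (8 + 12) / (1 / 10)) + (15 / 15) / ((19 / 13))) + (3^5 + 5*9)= 28786 / 57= 505.02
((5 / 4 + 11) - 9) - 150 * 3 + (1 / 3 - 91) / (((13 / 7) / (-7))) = -16381 / 156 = -105.01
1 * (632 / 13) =632 / 13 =48.62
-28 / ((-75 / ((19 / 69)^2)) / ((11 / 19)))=5852 / 357075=0.02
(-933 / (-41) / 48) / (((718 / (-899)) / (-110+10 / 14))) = 213885585 / 3297056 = 64.87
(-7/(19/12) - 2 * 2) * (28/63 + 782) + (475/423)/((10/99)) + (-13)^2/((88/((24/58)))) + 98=-16611121034/2563803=-6479.09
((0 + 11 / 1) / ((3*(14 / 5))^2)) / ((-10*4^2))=-55 / 56448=-0.00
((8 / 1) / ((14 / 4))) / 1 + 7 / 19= 353 / 133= 2.65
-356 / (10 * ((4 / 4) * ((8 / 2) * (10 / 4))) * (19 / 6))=-534 / 475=-1.12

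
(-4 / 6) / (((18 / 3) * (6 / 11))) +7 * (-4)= -1523 / 54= -28.20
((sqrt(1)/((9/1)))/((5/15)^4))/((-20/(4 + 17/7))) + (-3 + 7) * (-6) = -753/28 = -26.89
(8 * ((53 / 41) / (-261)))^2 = 179776 / 114511401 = 0.00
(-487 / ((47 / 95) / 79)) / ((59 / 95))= -347218825 / 2773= -125214.15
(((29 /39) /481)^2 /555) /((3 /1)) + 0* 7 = 841 /585913634865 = 0.00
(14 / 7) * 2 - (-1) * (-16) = -12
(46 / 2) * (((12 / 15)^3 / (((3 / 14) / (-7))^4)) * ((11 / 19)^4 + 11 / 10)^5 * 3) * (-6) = -9282265092853035598170068460821591548608 / 14683583381853889919279531640625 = -632152578.25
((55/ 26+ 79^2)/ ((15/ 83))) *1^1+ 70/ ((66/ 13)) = 148258223/ 4290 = 34559.03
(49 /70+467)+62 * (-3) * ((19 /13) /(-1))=96141 /130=739.55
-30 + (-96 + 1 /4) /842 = -101423 /3368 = -30.11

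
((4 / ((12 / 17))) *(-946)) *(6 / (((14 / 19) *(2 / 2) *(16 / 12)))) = -458337 / 14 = -32738.36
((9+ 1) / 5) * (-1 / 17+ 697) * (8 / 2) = 94784 / 17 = 5575.53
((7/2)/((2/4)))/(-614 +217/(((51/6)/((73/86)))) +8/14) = -35819/3028027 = -0.01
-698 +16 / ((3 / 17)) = -1822 / 3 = -607.33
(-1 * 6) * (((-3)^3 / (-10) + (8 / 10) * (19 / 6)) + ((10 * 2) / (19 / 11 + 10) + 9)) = -20561 / 215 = -95.63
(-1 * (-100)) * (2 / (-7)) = -200 / 7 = -28.57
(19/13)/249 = 19/3237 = 0.01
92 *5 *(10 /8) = 575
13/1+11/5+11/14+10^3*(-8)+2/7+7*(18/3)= -555921/70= -7941.73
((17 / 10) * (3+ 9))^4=108243216 / 625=173189.15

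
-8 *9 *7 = -504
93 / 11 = 8.45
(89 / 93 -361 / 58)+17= 63287 / 5394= 11.73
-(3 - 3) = 0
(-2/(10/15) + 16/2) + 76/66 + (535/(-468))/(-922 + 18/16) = 58336309/9481329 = 6.15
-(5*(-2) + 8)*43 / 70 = 1.23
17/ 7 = 2.43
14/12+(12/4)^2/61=481/366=1.31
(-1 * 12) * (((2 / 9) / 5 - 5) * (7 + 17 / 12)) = 22523 / 45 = 500.51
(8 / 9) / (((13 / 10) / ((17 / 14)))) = 680 / 819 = 0.83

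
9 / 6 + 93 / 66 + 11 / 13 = 537 / 143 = 3.76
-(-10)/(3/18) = 60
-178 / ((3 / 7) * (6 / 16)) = -9968 / 9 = -1107.56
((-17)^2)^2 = 83521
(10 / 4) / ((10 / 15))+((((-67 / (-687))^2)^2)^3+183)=8256603826920246997208048300056723951 / 44212068684981067021860400367486724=186.75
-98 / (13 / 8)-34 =-1226 / 13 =-94.31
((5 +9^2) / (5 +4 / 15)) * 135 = 174150 / 79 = 2204.43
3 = 3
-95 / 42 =-2.26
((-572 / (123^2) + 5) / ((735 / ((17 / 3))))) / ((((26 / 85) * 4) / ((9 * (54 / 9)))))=21696097 / 12849564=1.69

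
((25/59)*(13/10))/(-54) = -65/6372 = -0.01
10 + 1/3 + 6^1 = 49/3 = 16.33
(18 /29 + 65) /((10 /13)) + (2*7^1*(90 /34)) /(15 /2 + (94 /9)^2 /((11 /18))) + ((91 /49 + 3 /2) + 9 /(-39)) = 56324574297 /635484395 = 88.63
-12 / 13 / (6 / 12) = -1.85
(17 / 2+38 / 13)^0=1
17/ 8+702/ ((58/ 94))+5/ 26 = 1140.04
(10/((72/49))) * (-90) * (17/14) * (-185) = 550375/4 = 137593.75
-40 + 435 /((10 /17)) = 1399 /2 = 699.50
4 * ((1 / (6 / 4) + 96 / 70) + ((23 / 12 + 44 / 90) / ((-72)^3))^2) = 8.15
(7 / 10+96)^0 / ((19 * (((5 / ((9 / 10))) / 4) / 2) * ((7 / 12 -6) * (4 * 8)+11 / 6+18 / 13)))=-936 / 2100925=-0.00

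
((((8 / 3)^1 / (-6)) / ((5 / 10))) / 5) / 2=-4 / 45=-0.09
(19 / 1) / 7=19 / 7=2.71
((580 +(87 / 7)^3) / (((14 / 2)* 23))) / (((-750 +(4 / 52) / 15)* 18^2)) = -55733795 / 872241320916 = -0.00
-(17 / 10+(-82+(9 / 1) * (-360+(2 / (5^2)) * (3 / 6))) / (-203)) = -26191 / 1450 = -18.06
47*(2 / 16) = 47 / 8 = 5.88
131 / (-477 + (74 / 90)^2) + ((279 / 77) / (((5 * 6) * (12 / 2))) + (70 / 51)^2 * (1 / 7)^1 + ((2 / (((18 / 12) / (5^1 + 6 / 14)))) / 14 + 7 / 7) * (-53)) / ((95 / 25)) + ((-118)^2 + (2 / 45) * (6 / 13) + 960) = 6205262692694124727 / 417506778123435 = 14862.66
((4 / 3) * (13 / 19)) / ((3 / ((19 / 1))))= 5.78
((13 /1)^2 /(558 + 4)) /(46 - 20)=13 /1124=0.01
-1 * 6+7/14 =-11/2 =-5.50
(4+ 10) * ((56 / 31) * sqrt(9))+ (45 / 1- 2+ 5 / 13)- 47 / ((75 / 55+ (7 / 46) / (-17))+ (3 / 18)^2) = 237249504 / 2782715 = 85.26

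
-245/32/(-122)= 245/3904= 0.06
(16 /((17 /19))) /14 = 152 /119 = 1.28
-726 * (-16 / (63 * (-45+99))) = 1936 / 567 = 3.41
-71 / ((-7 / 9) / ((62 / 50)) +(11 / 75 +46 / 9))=-165075 / 10766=-15.33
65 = 65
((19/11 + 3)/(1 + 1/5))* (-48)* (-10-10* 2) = 62400/11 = 5672.73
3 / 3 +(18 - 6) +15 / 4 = 67 / 4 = 16.75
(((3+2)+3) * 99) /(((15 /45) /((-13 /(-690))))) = 5148 /115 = 44.77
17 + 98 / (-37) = 531 / 37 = 14.35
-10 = -10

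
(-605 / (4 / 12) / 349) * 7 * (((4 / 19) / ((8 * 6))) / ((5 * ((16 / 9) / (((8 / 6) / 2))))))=-2541 / 212192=-0.01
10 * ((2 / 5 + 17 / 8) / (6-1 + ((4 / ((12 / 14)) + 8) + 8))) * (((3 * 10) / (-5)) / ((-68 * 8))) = 909 / 83776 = 0.01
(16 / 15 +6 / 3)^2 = 2116 / 225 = 9.40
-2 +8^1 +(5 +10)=21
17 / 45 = 0.38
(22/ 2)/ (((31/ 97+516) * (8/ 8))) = 97/ 4553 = 0.02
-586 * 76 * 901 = -40126936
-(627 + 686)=-1313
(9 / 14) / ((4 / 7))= 9 / 8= 1.12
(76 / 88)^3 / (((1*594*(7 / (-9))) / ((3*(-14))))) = 6859 / 117128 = 0.06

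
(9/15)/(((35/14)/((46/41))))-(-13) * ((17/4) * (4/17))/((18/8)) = 55784/9225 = 6.05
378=378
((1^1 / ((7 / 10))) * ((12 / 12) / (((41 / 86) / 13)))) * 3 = 33540 / 287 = 116.86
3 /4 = 0.75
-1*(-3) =3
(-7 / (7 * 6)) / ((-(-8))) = -1 / 48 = -0.02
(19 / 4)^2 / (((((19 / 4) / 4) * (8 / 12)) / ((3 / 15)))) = 57 / 10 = 5.70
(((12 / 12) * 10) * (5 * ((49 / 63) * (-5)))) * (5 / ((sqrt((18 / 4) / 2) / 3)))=-17500 / 9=-1944.44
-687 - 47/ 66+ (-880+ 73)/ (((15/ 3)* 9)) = -77621/ 110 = -705.65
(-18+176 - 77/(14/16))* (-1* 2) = -140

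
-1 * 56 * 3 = -168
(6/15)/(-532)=-1/1330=-0.00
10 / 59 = 0.17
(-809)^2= 654481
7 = 7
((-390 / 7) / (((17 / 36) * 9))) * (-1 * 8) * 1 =12480 / 119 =104.87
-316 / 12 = -79 / 3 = -26.33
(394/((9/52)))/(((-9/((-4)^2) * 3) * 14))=-163904/1701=-96.36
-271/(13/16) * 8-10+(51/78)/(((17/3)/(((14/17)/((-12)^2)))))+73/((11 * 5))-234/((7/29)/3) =-22810671017/4084080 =-5585.27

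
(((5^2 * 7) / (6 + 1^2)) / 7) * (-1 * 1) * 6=-150 / 7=-21.43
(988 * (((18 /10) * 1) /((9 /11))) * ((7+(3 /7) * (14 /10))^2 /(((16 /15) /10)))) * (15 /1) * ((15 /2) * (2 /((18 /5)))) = 73562775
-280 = -280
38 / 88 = 19 / 44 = 0.43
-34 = -34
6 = 6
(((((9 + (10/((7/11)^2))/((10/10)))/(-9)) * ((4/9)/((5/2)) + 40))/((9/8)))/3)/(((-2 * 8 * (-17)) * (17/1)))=-1492504/154850535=-0.01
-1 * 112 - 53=-165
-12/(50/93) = -558/25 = -22.32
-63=-63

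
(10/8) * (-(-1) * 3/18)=5/24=0.21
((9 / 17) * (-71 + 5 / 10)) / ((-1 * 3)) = 423 / 34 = 12.44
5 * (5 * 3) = 75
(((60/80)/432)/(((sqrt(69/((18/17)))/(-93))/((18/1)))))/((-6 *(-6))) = -31 *sqrt(2346)/150144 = -0.01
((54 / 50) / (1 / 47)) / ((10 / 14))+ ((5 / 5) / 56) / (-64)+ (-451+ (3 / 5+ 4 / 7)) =-169686653 / 448000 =-378.76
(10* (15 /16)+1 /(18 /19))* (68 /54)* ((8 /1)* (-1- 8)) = -25534 /27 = -945.70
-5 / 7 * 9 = -45 / 7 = -6.43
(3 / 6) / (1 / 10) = 5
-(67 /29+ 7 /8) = -3.19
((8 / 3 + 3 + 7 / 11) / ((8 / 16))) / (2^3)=52 / 33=1.58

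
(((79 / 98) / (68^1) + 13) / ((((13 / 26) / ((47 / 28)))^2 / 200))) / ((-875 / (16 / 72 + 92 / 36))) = -957722995 / 10285884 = -93.11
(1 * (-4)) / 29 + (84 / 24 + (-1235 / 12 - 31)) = -45433 / 348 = -130.55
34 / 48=17 / 24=0.71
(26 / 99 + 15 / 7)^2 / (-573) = -2778889 / 275182677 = -0.01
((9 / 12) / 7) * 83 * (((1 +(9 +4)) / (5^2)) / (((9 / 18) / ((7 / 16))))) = 1743 / 400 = 4.36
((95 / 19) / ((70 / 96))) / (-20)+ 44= 1528 / 35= 43.66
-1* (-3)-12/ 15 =11/ 5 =2.20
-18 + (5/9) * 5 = -137/9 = -15.22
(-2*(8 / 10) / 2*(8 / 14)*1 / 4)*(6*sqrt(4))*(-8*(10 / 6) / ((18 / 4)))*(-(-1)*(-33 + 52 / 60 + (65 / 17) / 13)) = -2078464 / 16065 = -129.38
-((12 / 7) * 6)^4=-26873856 / 2401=-11192.78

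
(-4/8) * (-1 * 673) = 673/2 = 336.50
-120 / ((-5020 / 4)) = 24 / 251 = 0.10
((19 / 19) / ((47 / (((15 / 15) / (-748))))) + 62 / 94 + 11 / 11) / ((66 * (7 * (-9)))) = -58343 / 146178648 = -0.00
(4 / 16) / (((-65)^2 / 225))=9 / 676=0.01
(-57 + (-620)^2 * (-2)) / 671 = -1145.84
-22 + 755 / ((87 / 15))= 3137 / 29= 108.17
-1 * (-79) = 79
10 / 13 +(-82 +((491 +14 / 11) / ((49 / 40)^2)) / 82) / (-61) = 1758542276 / 858700843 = 2.05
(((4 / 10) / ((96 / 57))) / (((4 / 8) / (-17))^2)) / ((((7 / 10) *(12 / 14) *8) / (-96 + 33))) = -3603.47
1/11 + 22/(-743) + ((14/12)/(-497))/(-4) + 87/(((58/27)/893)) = 503684184745/13926792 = 36166.56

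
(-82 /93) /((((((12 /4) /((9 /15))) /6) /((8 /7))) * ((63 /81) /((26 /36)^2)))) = -55432 /68355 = -0.81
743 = 743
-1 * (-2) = 2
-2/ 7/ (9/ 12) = -8/ 21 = -0.38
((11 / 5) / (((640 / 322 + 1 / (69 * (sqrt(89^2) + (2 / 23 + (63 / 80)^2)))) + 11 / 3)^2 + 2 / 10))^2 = 200222393984064218303631999565914206061801 / 42818520829243683708268276725100718345877796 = 0.00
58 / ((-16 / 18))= -65.25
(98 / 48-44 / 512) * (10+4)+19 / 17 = 93017 / 3264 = 28.50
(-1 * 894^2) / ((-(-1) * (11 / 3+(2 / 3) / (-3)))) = -7193124 / 31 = -232036.26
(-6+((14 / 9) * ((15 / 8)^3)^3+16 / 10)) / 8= 148025558117 / 2684354560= 55.14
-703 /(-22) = 703 /22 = 31.95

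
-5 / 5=-1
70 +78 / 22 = 809 / 11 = 73.55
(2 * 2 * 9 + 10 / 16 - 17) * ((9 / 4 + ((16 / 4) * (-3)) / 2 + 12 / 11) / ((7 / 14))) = -18369 / 176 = -104.37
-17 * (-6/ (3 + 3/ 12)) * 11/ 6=748/ 13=57.54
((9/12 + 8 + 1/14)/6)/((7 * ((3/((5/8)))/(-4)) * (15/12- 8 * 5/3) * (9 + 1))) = 247/170520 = 0.00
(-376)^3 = -53157376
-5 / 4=-1.25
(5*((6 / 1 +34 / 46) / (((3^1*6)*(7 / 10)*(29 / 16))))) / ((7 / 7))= 62000 / 42021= 1.48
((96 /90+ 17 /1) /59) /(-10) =-271 /8850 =-0.03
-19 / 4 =-4.75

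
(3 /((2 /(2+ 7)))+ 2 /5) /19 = 139 /190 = 0.73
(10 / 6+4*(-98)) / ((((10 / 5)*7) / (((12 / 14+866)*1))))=-3552814 / 147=-24168.80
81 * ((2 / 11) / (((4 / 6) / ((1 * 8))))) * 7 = 13608 / 11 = 1237.09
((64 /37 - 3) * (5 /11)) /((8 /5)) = -1175 /3256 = -0.36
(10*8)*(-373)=-29840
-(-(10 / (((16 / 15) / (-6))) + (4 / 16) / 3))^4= -12897917761 / 1296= -9952097.04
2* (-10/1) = -20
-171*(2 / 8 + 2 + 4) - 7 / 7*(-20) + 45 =-4015 / 4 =-1003.75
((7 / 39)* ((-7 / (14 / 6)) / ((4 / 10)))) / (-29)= 35 / 754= 0.05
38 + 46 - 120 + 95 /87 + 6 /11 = -32885 /957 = -34.36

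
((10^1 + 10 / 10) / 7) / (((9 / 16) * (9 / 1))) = 176 / 567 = 0.31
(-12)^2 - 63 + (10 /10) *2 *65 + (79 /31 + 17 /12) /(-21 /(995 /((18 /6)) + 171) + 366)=211.01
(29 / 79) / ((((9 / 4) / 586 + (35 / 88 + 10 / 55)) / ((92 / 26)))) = 747736 / 335829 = 2.23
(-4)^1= -4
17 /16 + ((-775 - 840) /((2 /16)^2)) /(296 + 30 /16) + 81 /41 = -537683961 /1563248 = -343.95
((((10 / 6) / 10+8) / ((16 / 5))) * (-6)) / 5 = -49 / 16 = -3.06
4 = 4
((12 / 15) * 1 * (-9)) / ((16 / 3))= -27 / 20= -1.35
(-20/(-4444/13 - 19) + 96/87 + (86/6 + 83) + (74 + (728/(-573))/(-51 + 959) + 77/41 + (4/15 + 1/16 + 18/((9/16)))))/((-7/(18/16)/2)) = -35989460086018071/541694630048320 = -66.44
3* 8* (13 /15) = 104 /5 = 20.80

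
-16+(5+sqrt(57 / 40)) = -11+sqrt(570) / 20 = -9.81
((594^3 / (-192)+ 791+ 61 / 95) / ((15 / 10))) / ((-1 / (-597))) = -164971795403 / 380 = -434136303.69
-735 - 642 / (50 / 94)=-48549 / 25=-1941.96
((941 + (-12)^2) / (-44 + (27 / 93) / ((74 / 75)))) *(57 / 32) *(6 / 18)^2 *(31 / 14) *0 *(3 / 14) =0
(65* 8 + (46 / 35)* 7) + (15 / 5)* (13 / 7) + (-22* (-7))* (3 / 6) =21412 / 35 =611.77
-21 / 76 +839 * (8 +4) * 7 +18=5357523 / 76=70493.72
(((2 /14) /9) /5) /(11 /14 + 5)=2 /3645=0.00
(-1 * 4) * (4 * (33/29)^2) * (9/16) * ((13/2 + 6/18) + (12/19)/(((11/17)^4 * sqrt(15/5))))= -133947/1682 - 27060804 * sqrt(3)/1933459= -103.88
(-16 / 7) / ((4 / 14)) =-8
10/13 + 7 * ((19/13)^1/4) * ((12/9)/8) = 373/312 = 1.20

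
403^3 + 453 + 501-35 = 65451746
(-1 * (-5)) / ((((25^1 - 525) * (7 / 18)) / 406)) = -261 / 25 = -10.44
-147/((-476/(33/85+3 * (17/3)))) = 15519/2890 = 5.37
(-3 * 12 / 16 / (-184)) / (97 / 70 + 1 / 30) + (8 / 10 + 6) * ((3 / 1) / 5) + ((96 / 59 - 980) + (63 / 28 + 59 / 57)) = -8952613183261 / 9220000800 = -971.00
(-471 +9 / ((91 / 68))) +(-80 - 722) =-115231 / 91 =-1266.27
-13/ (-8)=13/ 8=1.62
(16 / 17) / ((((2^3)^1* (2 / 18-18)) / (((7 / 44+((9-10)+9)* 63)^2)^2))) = -311333308051331727 / 732752768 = -424881790.49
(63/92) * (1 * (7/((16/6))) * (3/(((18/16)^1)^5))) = 50176/16767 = 2.99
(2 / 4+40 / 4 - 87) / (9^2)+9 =145 / 18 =8.06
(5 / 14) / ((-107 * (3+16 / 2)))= -5 / 16478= -0.00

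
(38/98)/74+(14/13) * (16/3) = 812965/141414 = 5.75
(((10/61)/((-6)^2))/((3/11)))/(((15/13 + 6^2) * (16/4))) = 715/6364008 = 0.00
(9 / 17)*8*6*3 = 1296 / 17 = 76.24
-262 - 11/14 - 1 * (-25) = -3329/14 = -237.79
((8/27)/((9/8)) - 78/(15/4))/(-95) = 24952/115425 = 0.22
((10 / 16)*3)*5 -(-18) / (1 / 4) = 651 / 8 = 81.38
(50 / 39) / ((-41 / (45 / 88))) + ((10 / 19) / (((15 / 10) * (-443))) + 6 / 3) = 1174434739 / 592186452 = 1.98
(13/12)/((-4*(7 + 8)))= -13/720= -0.02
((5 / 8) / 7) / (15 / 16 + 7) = 10 / 889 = 0.01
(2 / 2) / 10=1 / 10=0.10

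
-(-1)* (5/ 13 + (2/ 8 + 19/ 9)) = 2.75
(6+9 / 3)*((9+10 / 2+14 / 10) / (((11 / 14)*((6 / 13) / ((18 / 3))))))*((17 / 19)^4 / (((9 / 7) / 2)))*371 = 552671486276 / 651605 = 848169.50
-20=-20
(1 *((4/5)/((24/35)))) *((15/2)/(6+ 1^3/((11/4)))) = 11/8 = 1.38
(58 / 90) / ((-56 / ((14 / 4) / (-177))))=29 / 127440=0.00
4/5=0.80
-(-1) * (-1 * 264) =-264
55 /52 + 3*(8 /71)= 5153 /3692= 1.40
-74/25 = -2.96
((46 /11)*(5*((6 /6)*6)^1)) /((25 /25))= 1380 /11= 125.45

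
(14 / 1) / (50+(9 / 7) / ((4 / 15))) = 392 / 1535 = 0.26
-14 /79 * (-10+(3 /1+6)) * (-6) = -84 /79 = -1.06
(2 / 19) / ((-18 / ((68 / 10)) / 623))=-21182 / 855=-24.77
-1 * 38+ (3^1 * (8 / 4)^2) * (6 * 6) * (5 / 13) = 1666 / 13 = 128.15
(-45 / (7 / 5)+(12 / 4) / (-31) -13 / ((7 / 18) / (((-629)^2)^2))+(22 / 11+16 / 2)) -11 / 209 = -21574151988316617 / 4123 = -5232634486615.72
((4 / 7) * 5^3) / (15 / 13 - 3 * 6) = -6500 / 1533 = -4.24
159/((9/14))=247.33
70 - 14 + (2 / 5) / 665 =186202 / 3325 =56.00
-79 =-79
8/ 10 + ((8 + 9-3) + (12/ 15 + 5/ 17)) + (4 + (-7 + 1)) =1181/ 85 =13.89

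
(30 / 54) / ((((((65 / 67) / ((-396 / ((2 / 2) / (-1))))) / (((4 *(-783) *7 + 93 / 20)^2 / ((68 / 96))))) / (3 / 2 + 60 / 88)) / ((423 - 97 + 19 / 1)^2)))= 8827765952141952432 / 221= 39944642317384400.14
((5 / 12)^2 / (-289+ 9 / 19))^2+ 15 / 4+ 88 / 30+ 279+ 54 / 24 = 897149865732797 / 3115824952320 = 287.93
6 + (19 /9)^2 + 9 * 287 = 2593.46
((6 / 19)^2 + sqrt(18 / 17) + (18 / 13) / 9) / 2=595 / 4693 + 3*sqrt(34) / 34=0.64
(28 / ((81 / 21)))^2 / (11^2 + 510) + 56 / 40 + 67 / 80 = 2.32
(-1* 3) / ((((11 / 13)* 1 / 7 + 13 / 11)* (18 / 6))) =-1001 / 1304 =-0.77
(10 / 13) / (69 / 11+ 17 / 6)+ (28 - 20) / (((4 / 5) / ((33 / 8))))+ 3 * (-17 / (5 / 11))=-11073447 / 156260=-70.87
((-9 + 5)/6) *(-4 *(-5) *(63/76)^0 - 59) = 26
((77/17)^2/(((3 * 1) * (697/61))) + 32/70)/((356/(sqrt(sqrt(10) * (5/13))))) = 22327199 * sqrt(13) * 2^(1/4) * 5^(3/4)/97884352020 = 0.00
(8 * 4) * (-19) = -608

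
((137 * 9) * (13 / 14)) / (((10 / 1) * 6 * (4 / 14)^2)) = 233.76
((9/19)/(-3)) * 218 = -654/19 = -34.42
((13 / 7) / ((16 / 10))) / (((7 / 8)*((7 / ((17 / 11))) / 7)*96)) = 1105 / 51744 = 0.02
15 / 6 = 2.50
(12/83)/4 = 3/83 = 0.04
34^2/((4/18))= 5202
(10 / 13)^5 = 100000 / 371293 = 0.27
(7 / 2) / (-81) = -7 / 162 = -0.04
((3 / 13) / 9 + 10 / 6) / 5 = 0.34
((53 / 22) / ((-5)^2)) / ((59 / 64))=1696 / 16225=0.10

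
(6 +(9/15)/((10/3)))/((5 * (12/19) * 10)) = 0.20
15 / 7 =2.14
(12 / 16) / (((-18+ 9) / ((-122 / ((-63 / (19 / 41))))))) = -1159 / 15498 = -0.07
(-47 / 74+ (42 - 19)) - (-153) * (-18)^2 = 3669983 / 74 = 49594.36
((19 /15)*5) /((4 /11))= 209 /12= 17.42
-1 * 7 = -7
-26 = -26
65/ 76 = 0.86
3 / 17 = 0.18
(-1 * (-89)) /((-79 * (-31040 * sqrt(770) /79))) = 89 * sqrt(770) /23900800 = 0.00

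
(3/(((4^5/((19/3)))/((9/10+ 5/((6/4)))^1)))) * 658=793877/15360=51.68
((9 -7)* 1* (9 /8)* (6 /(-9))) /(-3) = 1 /2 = 0.50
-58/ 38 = -29/ 19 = -1.53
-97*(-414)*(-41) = -1646478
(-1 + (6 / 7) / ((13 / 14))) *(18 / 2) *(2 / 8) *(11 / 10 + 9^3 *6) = -393759 / 520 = -757.23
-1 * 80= -80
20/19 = 1.05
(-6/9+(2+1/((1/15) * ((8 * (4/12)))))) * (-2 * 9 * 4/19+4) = 167/114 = 1.46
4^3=64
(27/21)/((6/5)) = 15/14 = 1.07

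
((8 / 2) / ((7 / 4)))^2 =256 / 49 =5.22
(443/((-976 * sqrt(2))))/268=-0.00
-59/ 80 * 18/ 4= -531/ 160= -3.32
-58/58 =-1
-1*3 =-3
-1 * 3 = -3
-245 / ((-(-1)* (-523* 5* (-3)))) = -49 / 1569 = -0.03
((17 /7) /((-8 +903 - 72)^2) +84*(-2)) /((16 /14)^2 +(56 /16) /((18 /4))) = -50181949881 /622465351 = -80.62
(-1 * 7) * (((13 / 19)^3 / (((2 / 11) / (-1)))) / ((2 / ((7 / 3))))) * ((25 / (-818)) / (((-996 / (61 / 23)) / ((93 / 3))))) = 55982251325 / 1542348541152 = 0.04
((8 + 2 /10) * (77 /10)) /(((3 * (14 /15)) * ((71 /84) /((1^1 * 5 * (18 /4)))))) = 85239 /142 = 600.27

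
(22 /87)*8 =176 /87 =2.02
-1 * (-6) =6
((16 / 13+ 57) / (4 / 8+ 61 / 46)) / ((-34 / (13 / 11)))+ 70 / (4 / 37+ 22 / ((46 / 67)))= 459343189 / 429786588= 1.07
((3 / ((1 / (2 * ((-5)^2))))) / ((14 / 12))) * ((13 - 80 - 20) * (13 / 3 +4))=-652500 / 7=-93214.29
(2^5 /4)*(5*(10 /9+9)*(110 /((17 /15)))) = 2002000 /51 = 39254.90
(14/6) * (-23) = -53.67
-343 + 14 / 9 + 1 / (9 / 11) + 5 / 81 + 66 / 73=-2006023 / 5913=-339.26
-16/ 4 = -4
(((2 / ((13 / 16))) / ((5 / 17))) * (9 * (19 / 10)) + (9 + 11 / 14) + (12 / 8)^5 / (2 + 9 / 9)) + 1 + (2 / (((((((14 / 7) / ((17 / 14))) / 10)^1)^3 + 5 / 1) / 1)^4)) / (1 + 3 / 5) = 78158223686543063870326101254471 / 499628096118829565088577157600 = 156.43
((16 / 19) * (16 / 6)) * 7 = 896 / 57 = 15.72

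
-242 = -242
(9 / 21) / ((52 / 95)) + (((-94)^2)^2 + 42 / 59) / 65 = 9921524111 / 8260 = 1201153.04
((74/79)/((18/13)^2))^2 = 39100009/163788804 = 0.24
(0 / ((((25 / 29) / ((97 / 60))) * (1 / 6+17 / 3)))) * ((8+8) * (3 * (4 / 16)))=0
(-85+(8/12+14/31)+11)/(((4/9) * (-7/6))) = 140.56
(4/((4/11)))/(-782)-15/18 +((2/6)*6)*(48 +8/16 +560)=1216.15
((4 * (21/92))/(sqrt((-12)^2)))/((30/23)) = 7/120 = 0.06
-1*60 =-60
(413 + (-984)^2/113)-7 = 1014134/113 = 8974.64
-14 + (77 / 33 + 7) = -14 / 3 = -4.67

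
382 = 382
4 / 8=0.50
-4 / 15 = -0.27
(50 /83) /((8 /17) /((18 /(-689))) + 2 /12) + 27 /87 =3635667 /13144627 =0.28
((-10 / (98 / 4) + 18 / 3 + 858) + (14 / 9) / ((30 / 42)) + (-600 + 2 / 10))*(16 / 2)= 4691704 / 2205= 2127.76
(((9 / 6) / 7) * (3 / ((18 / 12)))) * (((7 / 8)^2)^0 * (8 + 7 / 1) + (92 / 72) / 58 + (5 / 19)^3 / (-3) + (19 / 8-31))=-5.83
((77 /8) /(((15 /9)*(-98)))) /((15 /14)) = -11 /200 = -0.06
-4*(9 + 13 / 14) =-278 / 7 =-39.71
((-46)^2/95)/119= 2116/11305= 0.19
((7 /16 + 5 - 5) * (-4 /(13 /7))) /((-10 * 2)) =49 /1040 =0.05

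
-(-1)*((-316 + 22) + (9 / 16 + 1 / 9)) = -293.33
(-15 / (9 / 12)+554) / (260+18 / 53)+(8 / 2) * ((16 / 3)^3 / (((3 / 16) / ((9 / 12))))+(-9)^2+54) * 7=3869424065 / 186273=20772.87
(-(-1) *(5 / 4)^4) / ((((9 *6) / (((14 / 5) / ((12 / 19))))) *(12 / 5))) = 83125 / 995328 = 0.08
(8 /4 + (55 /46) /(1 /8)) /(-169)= -266 /3887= -0.07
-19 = -19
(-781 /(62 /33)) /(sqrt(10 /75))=-25773 * sqrt(30) /124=-1138.42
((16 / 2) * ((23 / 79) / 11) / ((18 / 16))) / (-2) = -736 / 7821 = -0.09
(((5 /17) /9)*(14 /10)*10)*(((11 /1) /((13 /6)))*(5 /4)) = 1925 /663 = 2.90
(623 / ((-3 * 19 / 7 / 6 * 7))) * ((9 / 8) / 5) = -5607 / 380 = -14.76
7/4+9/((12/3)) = 4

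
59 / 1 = 59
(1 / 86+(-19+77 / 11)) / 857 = -0.01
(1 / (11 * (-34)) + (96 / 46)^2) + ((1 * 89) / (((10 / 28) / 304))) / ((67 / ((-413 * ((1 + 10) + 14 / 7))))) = -402357399657471 / 66278410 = -6070715.93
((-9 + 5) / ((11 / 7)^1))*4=-112 / 11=-10.18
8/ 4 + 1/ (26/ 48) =50/ 13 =3.85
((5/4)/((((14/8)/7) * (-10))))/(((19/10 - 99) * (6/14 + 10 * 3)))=35/206823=0.00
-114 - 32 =-146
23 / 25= 0.92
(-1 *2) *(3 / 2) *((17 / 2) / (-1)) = 51 / 2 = 25.50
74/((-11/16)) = -1184/11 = -107.64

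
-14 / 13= -1.08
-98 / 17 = -5.76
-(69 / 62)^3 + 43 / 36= -394555 / 2144952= -0.18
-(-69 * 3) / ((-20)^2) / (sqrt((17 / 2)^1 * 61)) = 207 * sqrt(2074) / 414800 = 0.02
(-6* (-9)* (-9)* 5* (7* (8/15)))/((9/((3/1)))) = -3024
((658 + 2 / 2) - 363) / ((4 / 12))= 888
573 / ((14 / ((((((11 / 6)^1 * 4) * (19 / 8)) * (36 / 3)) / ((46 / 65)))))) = 7784205 / 644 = 12087.27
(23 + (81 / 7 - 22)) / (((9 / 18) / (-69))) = -12144 / 7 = -1734.86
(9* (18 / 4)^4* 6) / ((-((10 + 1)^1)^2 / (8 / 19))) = -177147 / 2299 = -77.05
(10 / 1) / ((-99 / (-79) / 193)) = 152470 / 99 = 1540.10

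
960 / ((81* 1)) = 320 / 27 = 11.85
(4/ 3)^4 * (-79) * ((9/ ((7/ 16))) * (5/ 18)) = -1426.74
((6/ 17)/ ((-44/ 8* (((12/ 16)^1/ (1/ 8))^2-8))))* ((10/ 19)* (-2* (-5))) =-300/ 24871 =-0.01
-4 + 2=-2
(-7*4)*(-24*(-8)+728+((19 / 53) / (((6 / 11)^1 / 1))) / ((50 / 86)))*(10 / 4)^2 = -161197.83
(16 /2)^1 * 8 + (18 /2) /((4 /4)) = 73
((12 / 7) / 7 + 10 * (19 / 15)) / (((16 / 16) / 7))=1898 / 21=90.38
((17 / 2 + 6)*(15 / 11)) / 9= 145 / 66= 2.20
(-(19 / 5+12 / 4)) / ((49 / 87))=-2958 / 245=-12.07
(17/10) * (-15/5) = -51/10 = -5.10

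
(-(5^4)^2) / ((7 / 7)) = -390625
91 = 91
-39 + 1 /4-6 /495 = -25583 /660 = -38.76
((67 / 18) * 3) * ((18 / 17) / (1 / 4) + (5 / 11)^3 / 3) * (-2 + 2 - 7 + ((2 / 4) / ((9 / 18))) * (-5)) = -571.72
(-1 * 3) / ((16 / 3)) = -0.56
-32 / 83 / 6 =-16 / 249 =-0.06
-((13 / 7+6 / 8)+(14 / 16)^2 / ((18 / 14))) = -12913 / 4032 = -3.20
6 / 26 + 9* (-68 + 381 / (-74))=-633099 / 962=-658.11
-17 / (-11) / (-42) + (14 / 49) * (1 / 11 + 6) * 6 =437 / 42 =10.40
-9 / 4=-2.25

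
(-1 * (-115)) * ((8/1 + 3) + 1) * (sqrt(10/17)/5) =276 * sqrt(170)/17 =211.68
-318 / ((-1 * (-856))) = -159 / 428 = -0.37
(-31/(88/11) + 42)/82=0.46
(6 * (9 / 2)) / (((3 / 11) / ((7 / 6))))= 231 / 2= 115.50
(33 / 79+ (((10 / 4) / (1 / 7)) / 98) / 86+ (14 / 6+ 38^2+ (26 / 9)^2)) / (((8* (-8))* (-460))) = 22421314907 / 453634836480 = 0.05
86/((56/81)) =3483/28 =124.39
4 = 4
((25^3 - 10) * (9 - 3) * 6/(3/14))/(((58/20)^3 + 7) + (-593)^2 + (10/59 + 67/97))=7.46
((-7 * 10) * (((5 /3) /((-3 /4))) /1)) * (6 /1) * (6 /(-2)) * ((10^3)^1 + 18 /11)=-30850400 /11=-2804581.82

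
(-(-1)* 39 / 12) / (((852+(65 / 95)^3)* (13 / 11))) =75449 / 23384260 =0.00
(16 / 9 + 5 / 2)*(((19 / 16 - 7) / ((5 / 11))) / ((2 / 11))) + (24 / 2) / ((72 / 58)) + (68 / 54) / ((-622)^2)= -243342585763 / 835669440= -291.19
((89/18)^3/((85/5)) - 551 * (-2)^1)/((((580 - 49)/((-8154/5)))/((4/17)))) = -16604210207/20716965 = -801.48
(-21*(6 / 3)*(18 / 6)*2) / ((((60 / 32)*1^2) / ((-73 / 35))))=7008 / 25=280.32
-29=-29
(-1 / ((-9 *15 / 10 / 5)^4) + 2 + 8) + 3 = 6898733 / 531441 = 12.98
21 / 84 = 1 / 4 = 0.25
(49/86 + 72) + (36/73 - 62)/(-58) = 13405267/182062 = 73.63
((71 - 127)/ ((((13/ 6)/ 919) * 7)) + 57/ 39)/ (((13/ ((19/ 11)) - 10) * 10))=837767/ 6110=137.11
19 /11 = 1.73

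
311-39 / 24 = 2475 / 8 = 309.38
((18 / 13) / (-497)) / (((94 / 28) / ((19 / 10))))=-342 / 216905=-0.00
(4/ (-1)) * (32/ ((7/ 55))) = -7040/ 7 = -1005.71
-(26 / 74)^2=-169 / 1369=-0.12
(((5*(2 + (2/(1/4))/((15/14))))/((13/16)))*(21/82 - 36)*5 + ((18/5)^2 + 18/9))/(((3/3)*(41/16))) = -2216554528/546325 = -4057.21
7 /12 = 0.58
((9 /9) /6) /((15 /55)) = 11 /18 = 0.61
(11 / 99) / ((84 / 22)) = 11 / 378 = 0.03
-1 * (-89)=89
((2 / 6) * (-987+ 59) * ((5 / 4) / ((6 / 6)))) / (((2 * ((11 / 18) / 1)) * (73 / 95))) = -330600 / 803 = -411.71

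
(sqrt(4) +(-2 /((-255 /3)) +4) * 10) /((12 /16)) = 2872 /51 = 56.31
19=19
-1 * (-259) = 259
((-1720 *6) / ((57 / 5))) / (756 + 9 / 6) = -6880 / 5757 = -1.20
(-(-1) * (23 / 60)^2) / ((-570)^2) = 529 / 1169640000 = 0.00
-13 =-13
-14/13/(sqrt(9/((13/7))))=-2 * sqrt(91)/39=-0.49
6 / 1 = 6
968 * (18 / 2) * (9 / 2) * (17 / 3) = 222156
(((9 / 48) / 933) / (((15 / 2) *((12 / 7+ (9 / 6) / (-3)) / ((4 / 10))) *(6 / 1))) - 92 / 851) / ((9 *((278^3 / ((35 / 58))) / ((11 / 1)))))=-1465536457 / 394901178984060480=-0.00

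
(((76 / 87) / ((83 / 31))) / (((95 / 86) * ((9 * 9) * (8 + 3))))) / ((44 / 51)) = 45322 / 117955035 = 0.00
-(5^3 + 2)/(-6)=127/6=21.17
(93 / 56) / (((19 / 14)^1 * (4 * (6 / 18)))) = 279 / 304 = 0.92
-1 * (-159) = 159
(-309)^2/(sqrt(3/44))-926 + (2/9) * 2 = -8330/9 + 63654 * sqrt(33) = 364738.84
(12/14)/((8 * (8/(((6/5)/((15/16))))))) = 0.02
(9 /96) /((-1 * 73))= -3 /2336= -0.00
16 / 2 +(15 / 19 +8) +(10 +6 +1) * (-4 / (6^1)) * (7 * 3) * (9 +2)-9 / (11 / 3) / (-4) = -2600.60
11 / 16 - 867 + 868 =27 / 16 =1.69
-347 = -347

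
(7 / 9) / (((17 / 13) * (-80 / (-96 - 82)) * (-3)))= -8099 / 18360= -0.44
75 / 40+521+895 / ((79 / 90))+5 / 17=1542.79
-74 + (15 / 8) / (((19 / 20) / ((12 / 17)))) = -23452 / 323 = -72.61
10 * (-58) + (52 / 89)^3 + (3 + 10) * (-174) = -2003381290 / 704969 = -2841.80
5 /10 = 1 /2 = 0.50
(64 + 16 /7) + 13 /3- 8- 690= -13175 /21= -627.38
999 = 999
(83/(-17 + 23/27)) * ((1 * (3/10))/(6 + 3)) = -747/4360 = -0.17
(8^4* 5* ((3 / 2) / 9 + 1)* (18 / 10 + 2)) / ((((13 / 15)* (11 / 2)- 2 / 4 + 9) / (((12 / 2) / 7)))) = 5866.13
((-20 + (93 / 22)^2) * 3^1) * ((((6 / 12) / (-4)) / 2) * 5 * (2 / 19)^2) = 15465 / 698896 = 0.02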